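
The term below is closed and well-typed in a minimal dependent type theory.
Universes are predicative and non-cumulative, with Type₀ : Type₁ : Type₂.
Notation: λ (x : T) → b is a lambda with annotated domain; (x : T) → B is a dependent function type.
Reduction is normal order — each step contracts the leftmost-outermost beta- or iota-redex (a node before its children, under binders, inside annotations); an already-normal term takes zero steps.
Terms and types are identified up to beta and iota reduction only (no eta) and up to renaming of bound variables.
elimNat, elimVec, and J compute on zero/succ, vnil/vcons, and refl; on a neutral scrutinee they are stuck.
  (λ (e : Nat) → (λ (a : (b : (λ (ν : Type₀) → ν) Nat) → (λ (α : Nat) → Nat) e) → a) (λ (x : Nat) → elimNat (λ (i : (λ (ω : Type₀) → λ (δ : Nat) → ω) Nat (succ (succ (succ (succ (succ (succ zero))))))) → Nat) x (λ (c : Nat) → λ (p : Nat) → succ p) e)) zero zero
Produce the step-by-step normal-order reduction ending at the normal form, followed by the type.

normal-order reduction:
  (λ (e : Nat) → (λ (a : (b : (λ (ν : Type₀) → ν) Nat) → (λ (α : Nat) → Nat) e) → a) (λ (x : Nat) → elimNat (λ (i : (λ (ω : Type₀) → λ (δ : Nat) → ω) Nat (succ (succ (succ (succ (succ (succ zero))))))) → Nat) x (λ (c : Nat) → λ (p : Nat) → succ p) e)) zero zero
  ~> (λ (e : (a : (λ (b : Type₀) → b) Nat) → (λ (ν : Nat) → Nat) zero) → e) (λ (α : Nat) → elimNat (λ (x : (λ (i : Type₀) → λ (ω : Nat) → i) Nat (succ (succ (succ (succ (succ (succ zero))))))) → Nat) α (λ (δ : Nat) → λ (c : Nat) → succ c) zero) zero
  ~> (λ (e : Nat) → elimNat (λ (a : (λ (b : Type₀) → λ (ν : Nat) → b) Nat (succ (succ (succ (succ (succ (succ zero))))))) → Nat) e (λ (α : Nat) → λ (x : Nat) → succ x) zero) zero
  ~> elimNat (λ (e : (λ (a : Type₀) → λ (b : Nat) → a) Nat (succ (succ (succ (succ (succ (succ zero))))))) → Nat) zero (λ (ν : Nat) → λ (α : Nat) → succ α) zero
  ~> zero
inferred type:
  Nat


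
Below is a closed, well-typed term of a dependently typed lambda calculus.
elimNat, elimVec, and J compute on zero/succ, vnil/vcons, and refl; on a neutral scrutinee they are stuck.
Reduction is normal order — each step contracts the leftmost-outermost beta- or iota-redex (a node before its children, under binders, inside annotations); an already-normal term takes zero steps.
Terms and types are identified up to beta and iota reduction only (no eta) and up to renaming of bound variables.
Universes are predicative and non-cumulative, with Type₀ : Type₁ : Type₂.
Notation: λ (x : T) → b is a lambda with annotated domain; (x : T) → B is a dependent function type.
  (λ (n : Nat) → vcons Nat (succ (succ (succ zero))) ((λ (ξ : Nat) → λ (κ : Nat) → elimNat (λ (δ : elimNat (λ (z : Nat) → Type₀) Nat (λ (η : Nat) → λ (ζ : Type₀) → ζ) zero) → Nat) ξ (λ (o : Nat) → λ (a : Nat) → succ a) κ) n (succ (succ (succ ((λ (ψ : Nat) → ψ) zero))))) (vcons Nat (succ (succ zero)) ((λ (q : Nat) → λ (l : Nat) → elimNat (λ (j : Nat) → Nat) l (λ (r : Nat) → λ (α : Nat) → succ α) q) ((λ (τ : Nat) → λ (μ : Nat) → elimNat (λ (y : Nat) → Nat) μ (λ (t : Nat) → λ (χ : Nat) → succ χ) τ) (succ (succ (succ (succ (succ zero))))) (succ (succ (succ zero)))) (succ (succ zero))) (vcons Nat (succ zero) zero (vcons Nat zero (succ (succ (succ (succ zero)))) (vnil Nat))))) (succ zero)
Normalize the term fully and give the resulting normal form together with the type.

normal form:
  vcons Nat (succ (succ (succ zero))) (succ (succ (succ (succ zero)))) (vcons Nat (succ (succ zero)) (succ (succ (succ (succ (succ (succ (succ (succ (succ (succ zero)))))))))) (vcons Nat (succ zero) zero (vcons Nat zero (succ (succ (succ (succ zero)))) (vnil Nat))))
the term's type:
  Vec Nat (succ (succ (succ (succ zero))))
observation: normalization takes exactly 60 steps under the normal-order strategy.


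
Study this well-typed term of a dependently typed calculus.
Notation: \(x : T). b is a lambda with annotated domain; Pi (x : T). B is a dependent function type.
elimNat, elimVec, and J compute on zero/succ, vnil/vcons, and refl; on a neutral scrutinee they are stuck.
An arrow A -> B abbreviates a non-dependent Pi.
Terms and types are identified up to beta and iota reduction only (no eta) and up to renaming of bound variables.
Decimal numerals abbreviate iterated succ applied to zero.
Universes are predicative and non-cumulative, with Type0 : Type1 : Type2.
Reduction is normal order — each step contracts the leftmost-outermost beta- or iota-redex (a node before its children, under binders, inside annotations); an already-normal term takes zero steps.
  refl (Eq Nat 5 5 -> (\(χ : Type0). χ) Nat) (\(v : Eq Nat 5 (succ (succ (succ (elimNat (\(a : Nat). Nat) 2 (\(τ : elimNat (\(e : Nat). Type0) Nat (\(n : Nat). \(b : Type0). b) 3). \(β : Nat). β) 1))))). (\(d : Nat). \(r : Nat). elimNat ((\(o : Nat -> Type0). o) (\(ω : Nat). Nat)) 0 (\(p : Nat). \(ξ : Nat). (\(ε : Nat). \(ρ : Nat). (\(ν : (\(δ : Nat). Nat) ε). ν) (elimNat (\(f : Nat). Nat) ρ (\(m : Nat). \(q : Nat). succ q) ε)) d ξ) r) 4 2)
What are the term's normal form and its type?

reduced normal form:
  refl (Eq Nat 5 5 -> Nat) (\(χ : Eq Nat 5 5). 8)
type:
  Eq (Eq Nat 5 5 -> Nat) (\(χ : Eq Nat 5 5). 8) (\(v : Eq Nat 5 5). 8)
observation: the first redex contracted is a beta-redex; the normal form is reached in 46 normal-order steps.


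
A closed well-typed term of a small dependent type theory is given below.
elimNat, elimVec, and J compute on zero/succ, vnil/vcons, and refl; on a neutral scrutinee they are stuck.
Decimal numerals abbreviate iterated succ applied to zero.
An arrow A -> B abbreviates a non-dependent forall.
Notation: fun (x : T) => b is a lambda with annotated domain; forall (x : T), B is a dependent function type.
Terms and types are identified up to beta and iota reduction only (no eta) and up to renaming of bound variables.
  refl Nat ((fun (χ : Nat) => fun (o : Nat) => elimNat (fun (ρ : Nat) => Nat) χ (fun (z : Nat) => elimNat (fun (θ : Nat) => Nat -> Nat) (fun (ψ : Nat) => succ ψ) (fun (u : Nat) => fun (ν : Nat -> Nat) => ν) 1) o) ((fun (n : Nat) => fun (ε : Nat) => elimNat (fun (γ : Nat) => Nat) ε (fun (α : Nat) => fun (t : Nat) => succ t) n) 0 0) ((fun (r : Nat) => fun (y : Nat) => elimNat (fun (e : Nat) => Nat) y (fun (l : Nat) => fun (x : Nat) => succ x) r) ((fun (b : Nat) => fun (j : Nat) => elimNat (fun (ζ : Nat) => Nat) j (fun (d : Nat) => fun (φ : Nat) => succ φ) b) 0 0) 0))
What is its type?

inferred type:
  Eq Nat 0 0


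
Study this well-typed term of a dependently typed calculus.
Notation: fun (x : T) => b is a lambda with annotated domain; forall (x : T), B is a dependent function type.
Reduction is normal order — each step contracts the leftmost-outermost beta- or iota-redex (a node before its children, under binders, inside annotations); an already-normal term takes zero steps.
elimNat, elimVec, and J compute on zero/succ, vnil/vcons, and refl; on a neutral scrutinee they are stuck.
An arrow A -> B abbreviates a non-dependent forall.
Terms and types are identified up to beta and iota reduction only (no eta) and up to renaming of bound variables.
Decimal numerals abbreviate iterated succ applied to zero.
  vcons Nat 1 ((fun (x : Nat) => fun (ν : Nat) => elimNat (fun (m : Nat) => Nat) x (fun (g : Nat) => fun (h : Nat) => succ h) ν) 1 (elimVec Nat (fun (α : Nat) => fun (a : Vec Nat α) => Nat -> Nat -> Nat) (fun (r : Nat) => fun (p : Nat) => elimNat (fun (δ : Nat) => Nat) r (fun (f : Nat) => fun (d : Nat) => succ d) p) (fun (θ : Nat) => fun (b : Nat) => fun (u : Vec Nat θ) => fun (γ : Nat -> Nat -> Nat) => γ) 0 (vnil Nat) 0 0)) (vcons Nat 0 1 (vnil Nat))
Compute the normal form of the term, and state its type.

resulting normal form:
  vcons Nat 1 1 (vcons Nat 0 1 (vnil Nat))
inferred type:
  Vec Nat 2
observation: reduction starts at a beta-redex, and 7 normal-order steps reach the normal form.


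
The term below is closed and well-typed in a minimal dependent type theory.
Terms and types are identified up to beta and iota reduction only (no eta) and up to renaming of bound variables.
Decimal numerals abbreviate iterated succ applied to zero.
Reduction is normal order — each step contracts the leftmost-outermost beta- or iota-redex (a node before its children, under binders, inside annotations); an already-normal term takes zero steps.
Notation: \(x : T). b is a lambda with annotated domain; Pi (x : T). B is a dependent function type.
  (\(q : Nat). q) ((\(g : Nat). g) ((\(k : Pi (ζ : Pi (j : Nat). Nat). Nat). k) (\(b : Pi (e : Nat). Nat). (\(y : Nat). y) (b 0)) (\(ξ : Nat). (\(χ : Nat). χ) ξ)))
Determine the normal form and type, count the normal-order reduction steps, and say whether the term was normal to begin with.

reduced normal form:
  0
type:
  Nat
steps to reach normal form (normal order): 7
term was already normal: no
first contracted redex: a beta-redex


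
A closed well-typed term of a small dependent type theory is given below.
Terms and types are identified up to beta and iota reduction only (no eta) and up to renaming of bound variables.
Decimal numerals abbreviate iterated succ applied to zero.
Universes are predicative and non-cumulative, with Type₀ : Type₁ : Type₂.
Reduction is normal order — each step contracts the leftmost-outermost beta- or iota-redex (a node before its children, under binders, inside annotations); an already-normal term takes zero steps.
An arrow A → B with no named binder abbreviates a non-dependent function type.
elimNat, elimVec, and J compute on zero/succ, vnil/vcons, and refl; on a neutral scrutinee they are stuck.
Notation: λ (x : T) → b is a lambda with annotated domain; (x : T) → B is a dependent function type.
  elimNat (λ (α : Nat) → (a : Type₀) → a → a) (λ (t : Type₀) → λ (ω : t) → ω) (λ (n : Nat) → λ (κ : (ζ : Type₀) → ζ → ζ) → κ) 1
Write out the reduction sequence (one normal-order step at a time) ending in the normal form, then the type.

reduction (normal order):
  elimNat (λ (α : Nat) → (a : Type₀) → a → a) (λ (t : Type₀) → λ (ω : t) → ω) (λ (n : Nat) → λ (κ : (ζ : Type₀) → ζ → ζ) → κ) 1
  ~> (λ (α : Nat) → λ (a : (t : Type₀) → t → t) → a) 0 (elimNat (λ (ω : Nat) → (n : Type₀) → n → n) (λ (κ : Type₀) → λ (ζ : κ) → ζ) (λ (ψ : Nat) → λ (f : (d : Type₀) → d → d) → f) 0)
  ~> (λ (α : (a : Type₀) → a → a) → α) (elimNat (λ (t : Nat) → (ω : Type₀) → ω → ω) (λ (n : Type₀) → λ (κ : n) → κ) (λ (ζ : Nat) → λ (ψ : (f : Type₀) → f → f) → ψ) 0)
  ~> elimNat (λ (α : Nat) → (a : Type₀) → a → a) (λ (t : Type₀) → λ (ω : t) → ω) (λ (n : Nat) → λ (κ : (ζ : Type₀) → ζ → ζ) → κ) 0
  ~> λ (α : Type₀) → λ (a : α) → a
type:
  (α : Type₀) → α → α


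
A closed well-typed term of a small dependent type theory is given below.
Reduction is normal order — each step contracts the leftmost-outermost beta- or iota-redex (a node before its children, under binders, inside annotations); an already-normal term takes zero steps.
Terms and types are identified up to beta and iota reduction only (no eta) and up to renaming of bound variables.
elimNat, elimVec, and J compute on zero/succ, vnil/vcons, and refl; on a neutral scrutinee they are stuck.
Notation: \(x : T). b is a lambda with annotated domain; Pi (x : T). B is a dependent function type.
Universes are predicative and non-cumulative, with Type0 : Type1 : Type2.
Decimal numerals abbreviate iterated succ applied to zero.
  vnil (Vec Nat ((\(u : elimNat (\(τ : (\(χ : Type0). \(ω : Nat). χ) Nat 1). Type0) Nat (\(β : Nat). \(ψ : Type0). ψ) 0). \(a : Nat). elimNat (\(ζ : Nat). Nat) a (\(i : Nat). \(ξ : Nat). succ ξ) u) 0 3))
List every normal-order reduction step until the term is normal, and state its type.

reduction (normal order):
  vnil (Vec Nat ((\(u : elimNat (\(τ : (\(χ : Type0). \(ω : Nat). χ) Nat 1). Type0) Nat (\(β : Nat). \(ψ : Type0). ψ) 0). \(a : Nat). elimNat (\(ζ : Nat). Nat) a (\(i : Nat). \(ξ : Nat). succ ξ) u) 0 3))
  ~> vnil (Vec Nat ((\(u : Nat). elimNat (\(τ : Nat). Nat) u (\(χ : Nat). \(ω : Nat). succ ω) 0) 3))
  ~> vnil (Vec Nat (elimNat (\(u : Nat). Nat) 3 (\(τ : Nat). \(χ : Nat). succ χ) 0))
  ~> vnil (Vec Nat 3)
inferred type:
  Vec (Vec Nat 3) 0


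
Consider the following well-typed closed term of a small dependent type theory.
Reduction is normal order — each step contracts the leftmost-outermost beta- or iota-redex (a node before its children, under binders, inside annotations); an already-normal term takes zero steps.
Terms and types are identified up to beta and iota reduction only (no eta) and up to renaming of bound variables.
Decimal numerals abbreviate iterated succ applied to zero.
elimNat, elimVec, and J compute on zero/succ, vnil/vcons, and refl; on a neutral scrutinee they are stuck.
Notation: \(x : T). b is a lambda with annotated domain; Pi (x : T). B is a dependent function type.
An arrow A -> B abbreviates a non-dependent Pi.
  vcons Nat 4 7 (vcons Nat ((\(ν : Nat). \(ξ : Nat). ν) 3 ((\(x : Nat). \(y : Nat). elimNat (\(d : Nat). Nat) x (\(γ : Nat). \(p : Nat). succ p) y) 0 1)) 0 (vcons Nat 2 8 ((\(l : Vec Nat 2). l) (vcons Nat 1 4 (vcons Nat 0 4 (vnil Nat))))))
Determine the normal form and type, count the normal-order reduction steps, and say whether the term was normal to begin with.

reduced normal form:
  vcons Nat 4 7 (vcons Nat 3 0 (vcons Nat 2 8 (vcons Nat 1 4 (vcons Nat 0 4 (vnil Nat)))))
inferred type:
  Vec Nat 5
steps to reach normal form (normal order): 3
already normal: no
first contracted redex: a beta-redex


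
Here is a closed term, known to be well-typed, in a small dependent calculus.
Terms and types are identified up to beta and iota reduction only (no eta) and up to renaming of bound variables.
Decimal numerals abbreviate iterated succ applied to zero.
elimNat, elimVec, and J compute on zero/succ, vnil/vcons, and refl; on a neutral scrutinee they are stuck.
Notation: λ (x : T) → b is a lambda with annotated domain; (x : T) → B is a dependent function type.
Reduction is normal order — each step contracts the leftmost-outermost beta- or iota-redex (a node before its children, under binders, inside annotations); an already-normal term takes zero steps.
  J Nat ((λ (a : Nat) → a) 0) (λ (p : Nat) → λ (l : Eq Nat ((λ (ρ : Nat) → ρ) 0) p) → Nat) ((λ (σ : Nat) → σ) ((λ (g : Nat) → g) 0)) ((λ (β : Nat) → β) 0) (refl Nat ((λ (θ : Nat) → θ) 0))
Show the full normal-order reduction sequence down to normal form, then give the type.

normal-order reduction:
  J Nat ((λ (a : Nat) → a) 0) (λ (p : Nat) → λ (l : Eq Nat ((λ (ρ : Nat) → ρ) 0) p) → Nat) ((λ (σ : Nat) → σ) ((λ (g : Nat) → g) 0)) ((λ (β : Nat) → β) 0) (refl Nat ((λ (θ : Nat) → θ) 0))
  ~> (λ (a : Nat) → a) ((λ (p : Nat) → p) 0)
  ~> (λ (a : Nat) → a) 0
  ~> 0
inferred type:
  Nat


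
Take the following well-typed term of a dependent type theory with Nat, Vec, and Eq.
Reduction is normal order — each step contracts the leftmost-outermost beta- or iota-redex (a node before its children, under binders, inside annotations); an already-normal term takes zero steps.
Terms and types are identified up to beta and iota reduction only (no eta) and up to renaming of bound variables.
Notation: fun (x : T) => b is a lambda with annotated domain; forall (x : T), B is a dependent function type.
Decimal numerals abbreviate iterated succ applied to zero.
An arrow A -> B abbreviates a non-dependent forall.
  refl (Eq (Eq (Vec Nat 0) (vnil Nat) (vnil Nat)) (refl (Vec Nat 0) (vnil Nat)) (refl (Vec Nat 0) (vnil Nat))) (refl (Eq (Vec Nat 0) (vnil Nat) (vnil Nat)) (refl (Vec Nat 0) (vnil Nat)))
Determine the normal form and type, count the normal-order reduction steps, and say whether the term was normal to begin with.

resulting normal form:
  refl (Eq (Eq (Vec Nat 0) (vnil Nat) (vnil Nat)) (refl (Vec Nat 0) (vnil Nat)) (refl (Vec Nat 0) (vnil Nat))) (refl (Eq (Vec Nat 0) (vnil Nat) (vnil Nat)) (refl (Vec Nat 0) (vnil Nat)))
inferred type:
  Eq (Eq (Eq (Vec Nat 0) (vnil Nat) (vnil Nat)) (refl (Vec Nat 0) (vnil Nat)) (refl (Vec Nat 0) (vnil Nat))) (refl (Eq (Vec Nat 0) (vnil Nat) (vnil Nat)) (refl (Vec Nat 0) (vnil Nat))) (refl (Eq (Vec Nat 0) (vnil Nat) (vnil Nat)) (refl (Vec Nat 0) (vnil Nat)))
steps to reach normal form (normal order): 0
already normal: yes


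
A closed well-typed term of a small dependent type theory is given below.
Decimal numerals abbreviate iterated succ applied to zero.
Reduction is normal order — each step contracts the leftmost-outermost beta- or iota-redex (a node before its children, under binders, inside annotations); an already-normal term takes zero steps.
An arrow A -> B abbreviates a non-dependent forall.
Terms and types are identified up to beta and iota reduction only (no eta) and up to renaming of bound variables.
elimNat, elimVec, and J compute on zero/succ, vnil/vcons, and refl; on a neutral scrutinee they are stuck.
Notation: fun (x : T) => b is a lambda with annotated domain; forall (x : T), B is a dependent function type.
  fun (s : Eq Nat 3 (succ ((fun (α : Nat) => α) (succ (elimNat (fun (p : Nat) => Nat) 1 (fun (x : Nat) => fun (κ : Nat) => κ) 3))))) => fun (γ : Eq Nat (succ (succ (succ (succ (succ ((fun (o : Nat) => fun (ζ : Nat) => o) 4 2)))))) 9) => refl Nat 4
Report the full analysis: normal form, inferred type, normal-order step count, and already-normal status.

reduced normal form:
  fun (s : Eq Nat 3 3) => fun (α : Eq Nat 9 9) => refl Nat 4
inferred type:
  Eq Nat 3 3 -> Eq Nat 9 9 -> Eq Nat 4 4
normal-order step count: 13
already normal: no
first redex: a beta-redex


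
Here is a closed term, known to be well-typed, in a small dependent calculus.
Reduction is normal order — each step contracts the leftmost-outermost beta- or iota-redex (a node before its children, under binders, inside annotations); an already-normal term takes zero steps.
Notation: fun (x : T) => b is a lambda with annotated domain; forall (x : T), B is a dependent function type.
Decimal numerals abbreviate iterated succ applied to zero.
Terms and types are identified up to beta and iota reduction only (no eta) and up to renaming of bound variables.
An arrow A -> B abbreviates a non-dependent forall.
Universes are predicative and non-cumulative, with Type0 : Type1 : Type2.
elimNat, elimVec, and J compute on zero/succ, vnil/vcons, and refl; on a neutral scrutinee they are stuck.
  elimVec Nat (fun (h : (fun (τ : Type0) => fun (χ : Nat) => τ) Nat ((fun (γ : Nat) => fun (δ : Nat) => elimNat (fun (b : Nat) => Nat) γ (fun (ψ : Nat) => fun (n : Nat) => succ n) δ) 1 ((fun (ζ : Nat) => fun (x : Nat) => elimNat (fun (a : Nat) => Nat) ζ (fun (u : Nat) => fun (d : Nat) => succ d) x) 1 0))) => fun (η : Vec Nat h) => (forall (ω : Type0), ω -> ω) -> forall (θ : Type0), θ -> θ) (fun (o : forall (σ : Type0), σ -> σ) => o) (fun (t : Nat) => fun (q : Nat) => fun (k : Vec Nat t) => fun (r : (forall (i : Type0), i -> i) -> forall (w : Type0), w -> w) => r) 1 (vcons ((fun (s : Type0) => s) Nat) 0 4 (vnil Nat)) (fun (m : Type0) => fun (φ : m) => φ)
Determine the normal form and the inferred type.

reduced normal form:
  fun (h : Type0) => fun (τ : h) => τ
the term's type:
  forall (h : Type0), h -> h


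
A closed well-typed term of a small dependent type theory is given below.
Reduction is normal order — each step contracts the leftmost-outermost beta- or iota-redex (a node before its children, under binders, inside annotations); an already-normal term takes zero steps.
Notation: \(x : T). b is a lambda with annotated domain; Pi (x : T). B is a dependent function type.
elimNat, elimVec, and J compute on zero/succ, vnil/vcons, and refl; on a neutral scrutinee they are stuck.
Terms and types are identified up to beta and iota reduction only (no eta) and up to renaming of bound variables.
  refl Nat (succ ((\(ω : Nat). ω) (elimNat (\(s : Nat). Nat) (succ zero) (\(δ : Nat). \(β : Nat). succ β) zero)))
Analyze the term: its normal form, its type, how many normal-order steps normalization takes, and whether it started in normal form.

resulting normal form:
  refl Nat (succ (succ zero))
type:
  Eq Nat (succ (succ zero)) (succ (succ zero))
normal-order step count: 2
already normal: no
first contracted redex: a beta-redex


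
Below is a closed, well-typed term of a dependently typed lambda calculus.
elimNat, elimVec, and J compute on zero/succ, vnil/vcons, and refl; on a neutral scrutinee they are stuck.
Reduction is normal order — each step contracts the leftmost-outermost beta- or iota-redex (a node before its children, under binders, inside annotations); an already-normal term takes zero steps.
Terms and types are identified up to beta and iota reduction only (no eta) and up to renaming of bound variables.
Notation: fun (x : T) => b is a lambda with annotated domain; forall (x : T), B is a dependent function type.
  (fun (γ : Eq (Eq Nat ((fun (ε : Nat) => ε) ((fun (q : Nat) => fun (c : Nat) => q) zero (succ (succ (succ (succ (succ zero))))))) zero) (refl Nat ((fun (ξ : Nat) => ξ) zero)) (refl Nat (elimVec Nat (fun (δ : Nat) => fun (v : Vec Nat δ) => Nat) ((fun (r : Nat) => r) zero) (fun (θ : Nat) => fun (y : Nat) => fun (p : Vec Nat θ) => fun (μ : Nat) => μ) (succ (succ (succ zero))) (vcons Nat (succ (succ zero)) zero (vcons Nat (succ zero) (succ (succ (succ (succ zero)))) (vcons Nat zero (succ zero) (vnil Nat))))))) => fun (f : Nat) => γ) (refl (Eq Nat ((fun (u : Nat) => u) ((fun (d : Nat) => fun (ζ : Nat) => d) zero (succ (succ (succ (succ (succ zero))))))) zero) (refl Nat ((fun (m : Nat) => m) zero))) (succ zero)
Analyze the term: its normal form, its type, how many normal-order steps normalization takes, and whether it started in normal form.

resulting normal form:
  refl (Eq Nat zero zero) (refl Nat zero)
inferred type:
  Eq (Eq Nat zero zero) (refl Nat zero) (refl Nat zero)
steps to reach normal form (normal order): 6
already normal: no
first contracted redex: a beta-redex


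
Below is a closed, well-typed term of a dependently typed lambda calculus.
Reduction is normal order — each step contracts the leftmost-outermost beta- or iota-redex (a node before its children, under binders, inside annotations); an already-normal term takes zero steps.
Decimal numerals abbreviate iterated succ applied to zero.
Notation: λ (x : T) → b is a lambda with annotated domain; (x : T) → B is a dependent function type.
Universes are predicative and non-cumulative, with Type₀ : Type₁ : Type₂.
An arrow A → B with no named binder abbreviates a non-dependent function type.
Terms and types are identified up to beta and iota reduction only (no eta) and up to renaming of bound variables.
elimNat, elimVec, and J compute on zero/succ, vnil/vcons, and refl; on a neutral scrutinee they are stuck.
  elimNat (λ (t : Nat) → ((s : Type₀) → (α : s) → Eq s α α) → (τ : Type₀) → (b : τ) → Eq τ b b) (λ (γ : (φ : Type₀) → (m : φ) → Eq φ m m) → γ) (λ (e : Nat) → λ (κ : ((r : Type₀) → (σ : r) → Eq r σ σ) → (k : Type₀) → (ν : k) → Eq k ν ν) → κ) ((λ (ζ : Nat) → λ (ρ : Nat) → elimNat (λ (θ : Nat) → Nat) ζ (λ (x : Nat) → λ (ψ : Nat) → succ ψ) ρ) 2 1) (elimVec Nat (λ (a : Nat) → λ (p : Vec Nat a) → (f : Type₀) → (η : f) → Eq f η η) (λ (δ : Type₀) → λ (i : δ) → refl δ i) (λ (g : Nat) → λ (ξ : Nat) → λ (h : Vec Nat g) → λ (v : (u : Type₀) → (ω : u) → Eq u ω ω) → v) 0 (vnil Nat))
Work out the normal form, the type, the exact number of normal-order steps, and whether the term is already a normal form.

reduced normal form:
  λ (t : Type₀) → λ (s : t) → refl t s
the term's type:
  (t : Type₀) → (s : t) → Eq t s s
normal-order step count: 18
term was already normal: no
first redex: a beta-redex


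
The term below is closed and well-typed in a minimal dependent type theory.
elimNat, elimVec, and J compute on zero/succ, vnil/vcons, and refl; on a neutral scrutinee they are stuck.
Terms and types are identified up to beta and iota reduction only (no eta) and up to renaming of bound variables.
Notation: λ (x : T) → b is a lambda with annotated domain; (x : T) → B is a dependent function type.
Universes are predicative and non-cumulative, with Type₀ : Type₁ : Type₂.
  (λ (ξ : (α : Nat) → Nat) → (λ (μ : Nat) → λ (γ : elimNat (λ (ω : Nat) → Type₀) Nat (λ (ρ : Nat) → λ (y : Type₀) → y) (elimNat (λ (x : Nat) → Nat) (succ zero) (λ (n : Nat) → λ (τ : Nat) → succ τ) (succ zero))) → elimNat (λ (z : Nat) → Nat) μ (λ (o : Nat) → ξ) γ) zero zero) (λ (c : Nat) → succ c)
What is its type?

inferred type:
  Nat


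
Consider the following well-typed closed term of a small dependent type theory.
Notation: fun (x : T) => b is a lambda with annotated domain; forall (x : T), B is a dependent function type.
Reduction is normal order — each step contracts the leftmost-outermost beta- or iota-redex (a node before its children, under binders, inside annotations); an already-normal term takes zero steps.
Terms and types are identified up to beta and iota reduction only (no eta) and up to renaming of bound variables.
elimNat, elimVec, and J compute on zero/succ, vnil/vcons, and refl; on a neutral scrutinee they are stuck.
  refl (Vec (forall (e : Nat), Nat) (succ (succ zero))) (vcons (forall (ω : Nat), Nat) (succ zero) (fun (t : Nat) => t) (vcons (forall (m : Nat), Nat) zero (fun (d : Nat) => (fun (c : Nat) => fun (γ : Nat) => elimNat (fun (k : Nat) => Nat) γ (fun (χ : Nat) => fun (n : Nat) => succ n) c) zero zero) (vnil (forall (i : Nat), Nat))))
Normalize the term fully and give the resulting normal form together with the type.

reduced normal form:
  refl (Vec (forall (e : Nat), Nat) (succ (succ zero))) (vcons (forall (ω : Nat), Nat) (succ zero) (fun (t : Nat) => t) (vcons (forall (m : Nat), Nat) zero (fun (d : Nat) => zero) (vnil (forall (c : Nat), Nat))))
type:
  Eq (Vec (forall (e : Nat), Nat) (succ (succ zero))) (vcons (forall (ω : Nat), Nat) (succ zero) (fun (t : Nat) => t) (vcons (forall (m : Nat), Nat) zero (fun (d : Nat) => zero) (vnil (forall (c : Nat), Nat)))) (vcons (forall (γ : Nat), Nat) (succ zero) (fun (k : Nat) => k) (vcons (forall (χ : Nat), Nat) zero (fun (n : Nat) => zero) (vnil (forall (i : Nat), Nat))))
observation: contracting a beta-redex first, the term normalizes in 3 steps.


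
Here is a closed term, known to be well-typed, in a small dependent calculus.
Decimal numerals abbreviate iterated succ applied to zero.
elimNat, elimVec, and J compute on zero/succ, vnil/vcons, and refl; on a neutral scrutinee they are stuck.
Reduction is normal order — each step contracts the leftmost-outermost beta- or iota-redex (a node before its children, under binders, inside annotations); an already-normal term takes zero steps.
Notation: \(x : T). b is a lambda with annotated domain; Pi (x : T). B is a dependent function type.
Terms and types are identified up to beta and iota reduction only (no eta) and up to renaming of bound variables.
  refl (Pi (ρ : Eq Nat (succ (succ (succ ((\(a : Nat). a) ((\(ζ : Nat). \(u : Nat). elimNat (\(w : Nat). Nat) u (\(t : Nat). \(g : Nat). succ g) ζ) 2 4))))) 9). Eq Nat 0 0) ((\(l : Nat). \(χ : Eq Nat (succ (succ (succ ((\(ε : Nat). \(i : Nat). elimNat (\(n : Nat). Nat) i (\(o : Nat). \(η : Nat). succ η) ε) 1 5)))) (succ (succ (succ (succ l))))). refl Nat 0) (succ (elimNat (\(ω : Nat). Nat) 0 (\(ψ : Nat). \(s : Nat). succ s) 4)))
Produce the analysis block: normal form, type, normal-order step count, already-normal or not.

normal form:
  refl (Pi (ρ : Eq Nat 9 9). Eq Nat 0 0) (\(a : Eq Nat 9 9). refl Nat 0)
inferred type:
  Eq (Pi (ρ : Eq Nat 9 9). Eq Nat 0 0) (\(a : Eq Nat 9 9). refl Nat 0) (\(ζ : Eq Nat 9 9). refl Nat 0)
normal-order step count: 30
already normal: no
first contracted redex: a beta-redex


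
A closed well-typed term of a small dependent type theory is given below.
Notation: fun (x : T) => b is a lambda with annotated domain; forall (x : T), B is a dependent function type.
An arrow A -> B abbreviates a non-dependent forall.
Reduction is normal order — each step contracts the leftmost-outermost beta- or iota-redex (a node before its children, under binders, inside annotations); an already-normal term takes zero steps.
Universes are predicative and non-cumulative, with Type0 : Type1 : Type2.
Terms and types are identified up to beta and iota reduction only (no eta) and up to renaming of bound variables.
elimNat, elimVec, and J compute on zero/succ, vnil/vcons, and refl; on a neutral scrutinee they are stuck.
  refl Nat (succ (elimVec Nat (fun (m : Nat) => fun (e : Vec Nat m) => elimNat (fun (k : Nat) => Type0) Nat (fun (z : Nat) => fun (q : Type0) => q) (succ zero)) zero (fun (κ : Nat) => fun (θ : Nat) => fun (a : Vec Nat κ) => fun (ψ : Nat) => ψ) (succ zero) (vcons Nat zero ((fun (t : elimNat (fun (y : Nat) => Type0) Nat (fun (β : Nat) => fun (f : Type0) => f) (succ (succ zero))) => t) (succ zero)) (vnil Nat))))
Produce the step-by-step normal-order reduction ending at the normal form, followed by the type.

normal-order reduction:
  refl Nat (succ (elimVec Nat (fun (m : Nat) => fun (e : Vec Nat m) => elimNat (fun (k : Nat) => Type0) Nat (fun (z : Nat) => fun (q : Type0) => q) (succ zero)) zero (fun (κ : Nat) => fun (θ : Nat) => fun (a : Vec Nat κ) => fun (ψ : Nat) => ψ) (succ zero) (vcons Nat zero ((fun (t : elimNat (fun (y : Nat) => Type0) Nat (fun (β : Nat) => fun (f : Type0) => f) (succ (succ zero))) => t) (succ zero)) (vnil Nat))))
  ~> refl Nat (succ ((fun (m : Nat) => fun (e : Nat) => fun (k : Vec Nat m) => fun (z : Nat) => z) zero ((fun (q : elimNat (fun (κ : Nat) => Type0) Nat (fun (θ : Nat) => fun (a : Type0) => a) (succ (succ zero))) => q) (succ zero)) (vnil Nat) (elimVec Nat (fun (ψ : Nat) => fun (t : Vec Nat ψ) => elimNat (fun (y : Nat) => Type0) Nat (fun (β : Nat) => fun (f : Type0) => f) (succ zero)) zero (fun (χ : Nat) => fun (g : Nat) => fun (γ : Vec Nat χ) => fun (ν : Nat) => ν) zero (vnil Nat))))
  ~> refl Nat (succ ((fun (m : Nat) => fun (e : Vec Nat zero) => fun (k : Nat) => k) ((fun (z : elimNat (fun (q : Nat) => Type0) Nat (fun (κ : Nat) => fun (θ : Type0) => θ) (succ (succ zero))) => z) (succ zero)) (vnil Nat) (elimVec Nat (fun (a : Nat) => fun (ψ : Vec Nat a) => elimNat (fun (t : Nat) => Type0) Nat (fun (y : Nat) => fun (β : Type0) => β) (succ zero)) zero (fun (f : Nat) => fun (χ : Nat) => fun (g : Vec Nat f) => fun (γ : Nat) => γ) zero (vnil Nat))))
  ~> refl Nat (succ ((fun (m : Vec Nat zero) => fun (e : Nat) => e) (vnil Nat) (elimVec Nat (fun (k : Nat) => fun (z : Vec Nat k) => elimNat (fun (q : Nat) => Type0) Nat (fun (κ : Nat) => fun (θ : Type0) => θ) (succ zero)) zero (fun (a : Nat) => fun (ψ : Nat) => fun (t : Vec Nat a) => fun (y : Nat) => y) zero (vnil Nat))))
  ~> refl Nat (succ ((fun (m : Nat) => m) (elimVec Nat (fun (e : Nat) => fun (k : Vec Nat e) => elimNat (fun (z : Nat) => Type0) Nat (fun (q : Nat) => fun (κ : Type0) => κ) (succ zero)) zero (fun (θ : Nat) => fun (a : Nat) => fun (ψ : Vec Nat θ) => fun (t : Nat) => t) zero (vnil Nat))))
  ~> refl Nat (succ (elimVec Nat (fun (m : Nat) => fun (e : Vec Nat m) => elimNat (fun (k : Nat) => Type0) Nat (fun (z : Nat) => fun (q : Type0) => q) (succ zero)) zero (fun (κ : Nat) => fun (θ : Nat) => fun (a : Vec Nat κ) => fun (ψ : Nat) => ψ) zero (vnil Nat)))
  ~> refl Nat (succ zero)
type:
  Eq Nat (succ zero) (succ zero)


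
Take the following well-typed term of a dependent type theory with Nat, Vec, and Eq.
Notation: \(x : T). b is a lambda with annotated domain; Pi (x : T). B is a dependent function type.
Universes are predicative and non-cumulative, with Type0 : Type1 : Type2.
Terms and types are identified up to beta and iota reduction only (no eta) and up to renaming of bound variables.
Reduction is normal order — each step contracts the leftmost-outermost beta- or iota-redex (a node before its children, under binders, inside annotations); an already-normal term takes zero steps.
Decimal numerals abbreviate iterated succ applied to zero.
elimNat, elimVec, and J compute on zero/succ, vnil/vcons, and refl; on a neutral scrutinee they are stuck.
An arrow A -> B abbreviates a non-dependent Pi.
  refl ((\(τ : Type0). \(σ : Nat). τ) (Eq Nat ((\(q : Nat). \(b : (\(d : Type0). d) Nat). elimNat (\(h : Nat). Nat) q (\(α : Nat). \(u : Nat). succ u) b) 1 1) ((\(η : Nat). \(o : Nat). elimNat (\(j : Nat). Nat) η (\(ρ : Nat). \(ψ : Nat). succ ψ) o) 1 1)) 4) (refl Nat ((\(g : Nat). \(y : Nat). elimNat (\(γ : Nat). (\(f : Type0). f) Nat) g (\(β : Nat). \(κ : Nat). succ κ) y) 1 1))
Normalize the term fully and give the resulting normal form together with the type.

normal form:
  refl (Eq Nat 2 2) (refl Nat 2)
inferred type:
  Eq (Eq Nat 2 2) (refl Nat 2) (refl Nat 2)


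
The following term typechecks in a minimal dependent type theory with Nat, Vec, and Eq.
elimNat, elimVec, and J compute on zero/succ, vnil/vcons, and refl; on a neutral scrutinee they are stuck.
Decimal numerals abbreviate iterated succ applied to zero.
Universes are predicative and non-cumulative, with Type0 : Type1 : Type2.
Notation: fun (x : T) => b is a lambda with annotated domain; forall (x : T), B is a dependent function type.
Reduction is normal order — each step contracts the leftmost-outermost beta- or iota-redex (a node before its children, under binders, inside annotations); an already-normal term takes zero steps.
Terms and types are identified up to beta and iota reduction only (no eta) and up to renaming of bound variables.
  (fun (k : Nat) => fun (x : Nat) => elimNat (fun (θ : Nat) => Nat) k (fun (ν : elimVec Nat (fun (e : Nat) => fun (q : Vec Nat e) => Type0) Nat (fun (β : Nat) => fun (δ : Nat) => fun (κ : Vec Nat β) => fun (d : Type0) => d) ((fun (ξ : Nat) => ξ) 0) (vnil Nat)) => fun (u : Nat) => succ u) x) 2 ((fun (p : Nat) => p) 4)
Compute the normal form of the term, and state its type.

normal form:
  6
type:
  Nat


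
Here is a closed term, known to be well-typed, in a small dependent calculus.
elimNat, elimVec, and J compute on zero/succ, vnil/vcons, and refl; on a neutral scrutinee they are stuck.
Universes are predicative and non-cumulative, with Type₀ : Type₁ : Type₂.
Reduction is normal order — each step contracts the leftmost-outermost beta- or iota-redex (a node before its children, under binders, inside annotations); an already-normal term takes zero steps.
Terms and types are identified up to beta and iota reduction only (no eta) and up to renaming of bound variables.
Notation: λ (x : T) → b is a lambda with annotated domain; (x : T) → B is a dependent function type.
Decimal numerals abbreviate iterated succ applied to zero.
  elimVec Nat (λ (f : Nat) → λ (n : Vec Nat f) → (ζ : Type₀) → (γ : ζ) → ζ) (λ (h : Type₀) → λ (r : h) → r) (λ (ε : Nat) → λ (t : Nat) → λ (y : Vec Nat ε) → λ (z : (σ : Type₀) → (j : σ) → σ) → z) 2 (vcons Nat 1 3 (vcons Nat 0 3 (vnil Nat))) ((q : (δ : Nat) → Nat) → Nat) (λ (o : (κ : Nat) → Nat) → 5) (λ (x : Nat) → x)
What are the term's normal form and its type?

reduced normal form:
  5
inferred type:
  Nat
observation: 14 normal-order steps separate the term from its normal form.


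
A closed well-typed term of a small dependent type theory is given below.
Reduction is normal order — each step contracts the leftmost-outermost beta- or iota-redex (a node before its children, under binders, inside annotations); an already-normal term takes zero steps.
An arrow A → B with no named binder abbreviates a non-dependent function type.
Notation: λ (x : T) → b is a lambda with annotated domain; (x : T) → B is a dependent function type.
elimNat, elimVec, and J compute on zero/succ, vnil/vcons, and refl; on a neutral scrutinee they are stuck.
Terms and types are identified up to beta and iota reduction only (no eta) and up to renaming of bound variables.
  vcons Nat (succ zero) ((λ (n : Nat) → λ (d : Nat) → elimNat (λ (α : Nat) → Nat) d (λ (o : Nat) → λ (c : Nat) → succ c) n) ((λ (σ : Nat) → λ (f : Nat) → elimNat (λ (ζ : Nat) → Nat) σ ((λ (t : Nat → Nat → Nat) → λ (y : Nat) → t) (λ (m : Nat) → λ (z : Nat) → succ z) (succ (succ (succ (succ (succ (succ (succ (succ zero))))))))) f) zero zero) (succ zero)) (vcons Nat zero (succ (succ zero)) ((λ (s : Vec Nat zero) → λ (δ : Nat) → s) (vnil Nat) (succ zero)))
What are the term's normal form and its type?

normal form:
  vcons Nat (succ zero) (succ zero) (vcons Nat zero (succ (succ zero)) (vnil Nat))
inferred type:
  Vec Nat (succ (succ zero))


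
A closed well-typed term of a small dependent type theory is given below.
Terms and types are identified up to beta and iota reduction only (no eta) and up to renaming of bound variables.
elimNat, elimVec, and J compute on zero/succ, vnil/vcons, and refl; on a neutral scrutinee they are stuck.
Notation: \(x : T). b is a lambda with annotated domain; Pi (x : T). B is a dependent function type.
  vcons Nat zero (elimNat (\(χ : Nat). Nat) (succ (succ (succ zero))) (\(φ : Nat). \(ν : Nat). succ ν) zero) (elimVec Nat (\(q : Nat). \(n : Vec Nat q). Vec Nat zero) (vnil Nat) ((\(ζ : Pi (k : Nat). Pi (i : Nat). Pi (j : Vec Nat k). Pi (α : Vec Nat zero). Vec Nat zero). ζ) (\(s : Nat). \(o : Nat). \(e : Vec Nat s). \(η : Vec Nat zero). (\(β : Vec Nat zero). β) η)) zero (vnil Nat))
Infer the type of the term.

type:
  Vec Nat (succ zero)


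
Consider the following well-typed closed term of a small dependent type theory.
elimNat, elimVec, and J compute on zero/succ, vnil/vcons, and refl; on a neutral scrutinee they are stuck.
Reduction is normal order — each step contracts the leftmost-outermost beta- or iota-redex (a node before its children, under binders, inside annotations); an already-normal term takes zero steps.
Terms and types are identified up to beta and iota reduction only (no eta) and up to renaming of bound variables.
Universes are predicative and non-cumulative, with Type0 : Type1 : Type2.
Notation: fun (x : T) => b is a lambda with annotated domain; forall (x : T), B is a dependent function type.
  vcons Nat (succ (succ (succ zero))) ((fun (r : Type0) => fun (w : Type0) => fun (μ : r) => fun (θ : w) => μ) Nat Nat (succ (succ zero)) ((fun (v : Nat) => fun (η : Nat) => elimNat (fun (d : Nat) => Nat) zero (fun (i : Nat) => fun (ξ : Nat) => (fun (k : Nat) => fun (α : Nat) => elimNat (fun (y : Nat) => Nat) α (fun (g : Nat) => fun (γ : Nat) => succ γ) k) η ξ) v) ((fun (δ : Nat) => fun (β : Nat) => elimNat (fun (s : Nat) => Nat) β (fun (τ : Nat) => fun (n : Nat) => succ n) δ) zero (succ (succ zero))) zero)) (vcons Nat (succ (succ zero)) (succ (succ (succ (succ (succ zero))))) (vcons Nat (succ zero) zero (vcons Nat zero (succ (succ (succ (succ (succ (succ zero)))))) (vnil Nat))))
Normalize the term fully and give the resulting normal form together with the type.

resulting normal form:
  vcons Nat (succ (succ (succ zero))) (succ (succ zero)) (vcons Nat (succ (succ zero)) (succ (succ (succ (succ (succ zero))))) (vcons Nat (succ zero) zero (vcons Nat zero (succ (succ (succ (succ (succ (succ zero)))))) (vnil Nat))))
inferred type:
  Vec Nat (succ (succ (succ (succ zero))))


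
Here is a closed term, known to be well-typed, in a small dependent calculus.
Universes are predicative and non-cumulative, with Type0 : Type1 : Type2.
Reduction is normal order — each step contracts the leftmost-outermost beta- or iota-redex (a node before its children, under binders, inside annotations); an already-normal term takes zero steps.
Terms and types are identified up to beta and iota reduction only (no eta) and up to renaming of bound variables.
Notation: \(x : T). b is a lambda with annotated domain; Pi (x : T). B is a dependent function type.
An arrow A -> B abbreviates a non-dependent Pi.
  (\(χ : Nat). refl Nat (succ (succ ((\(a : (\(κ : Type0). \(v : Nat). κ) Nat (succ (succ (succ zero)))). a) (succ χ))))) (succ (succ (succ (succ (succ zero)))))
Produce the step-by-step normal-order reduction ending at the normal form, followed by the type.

normal-order reduction sequence:
  (\(χ : Nat). refl Nat (succ (succ ((\(a : (\(κ : Type0). \(v : Nat). κ) Nat (succ (succ (succ zero)))). a) (succ χ))))) (succ (succ (succ (succ (succ zero)))))
  ~> refl Nat (succ (succ ((\(χ : (\(a : Type0). \(κ : Nat). a) Nat (succ (succ (succ zero)))). χ) (succ (succ (succ (succ (succ (succ zero)))))))))
  ~> refl Nat (succ (succ (succ (succ (succ (succ (succ (succ zero))))))))
the term's type:
  Eq Nat (succ (succ (succ (succ (succ (succ (succ (succ zero)))))))) (succ (succ (succ (succ (succ (succ (succ (succ zero))))))))
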